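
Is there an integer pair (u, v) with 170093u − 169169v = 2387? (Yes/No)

Yes

gcd(170093, 169169): 170093 = 1·169169 + 924; 169169 = 183·924 + 77; 924 = 12·77 + 0 → 77
77 divides 2387, so a solution exists.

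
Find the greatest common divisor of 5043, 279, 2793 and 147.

3

5043 = 3 · 41²; 279 = 3² · 31; 2793 = 3 · 7² · 19; 147 = 3 · 7²
gcd takes min exponent of each prime: 3 = 3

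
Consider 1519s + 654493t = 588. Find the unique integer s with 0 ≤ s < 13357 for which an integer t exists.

gcd(1519, 654493) = 49 (Euclid: 654493 = 430·1519 + 1323; 1519 = 1·1323 + 196; 1323 = 6·196 + 147; 196 = 1·147 + 49; 147 = 3·49 + 0), and 49 | 588.
Extended Euclid: 1519·(3447) + 654493·(-8) = 49. Scale by 12: s₀ = 41364.
General solution s = s₀ + 13357k; reducing mod 13357 gives s = 1293 (and t = -3).

1293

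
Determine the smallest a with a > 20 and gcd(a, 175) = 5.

Multiples of 5 above 20: 5·5, 5·6, … . Need the cofactor coprime to 175/5 = 35.
Checking s = 5, 6, … the first with gcd(s, 35) = 1 is s = 6, giving 30.

30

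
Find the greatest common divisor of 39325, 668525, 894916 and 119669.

121

gcd(39325, 668525): 668525 = 17·39325 + 0 → 39325
gcd(39325, 894916): 894916 = 22·39325 + 29766; 39325 = 1·29766 + 9559; 29766 = 3·9559 + 1089; 9559 = 8·1089 + 847; 1089 = 1·847 + 242; 847 = 3·242 + 121; 242 = 2·121 + 0 → 121
gcd(121, 119669): 119669 = 989·121 + 0 → 121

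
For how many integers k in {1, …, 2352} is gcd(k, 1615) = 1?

1615 = 5·17·19. Inclusion–exclusion on these primes:
2352 − ⌊2352/5⌋ − ⌊2352/17⌋ − ⌊2352/19⌋ + ⌊2352/85⌋ + ⌊2352/95⌋ + ⌊2352/323⌋ − ⌊2352/1615⌋ = 1678

1678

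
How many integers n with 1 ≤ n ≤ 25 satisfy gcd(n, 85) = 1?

Prime factors of 85: 5, 17. Count integers ≤ 25 divisible by none of them.
By inclusion–exclusion: 25 − ⌊25/5⌋ − ⌊25/17⌋ + ⌊25/85⌋ = 19.

19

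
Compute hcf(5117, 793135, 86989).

5117 = 7 · 17 · 43; 793135 = 5 · 7 · 17 · 31 · 43; 86989 = 7 · 17² · 43
gcd takes min exponent of each prime: 7 · 17 · 43 = 5117

5117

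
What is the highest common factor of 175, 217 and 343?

7

gcd(175, 217): 217 = 1·175 + 42; 175 = 4·42 + 7; 42 = 6·7 + 0 → 7
gcd(7, 343): 343 = 49·7 + 0 → 7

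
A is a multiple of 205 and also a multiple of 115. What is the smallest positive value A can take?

4715

gcd first: 205 = 1·115 + 90; 115 = 1·90 + 25; 90 = 3·25 + 15; 25 = 1·15 + 10; 15 = 1·10 + 5; 10 = 2·5 + 0 → gcd = 5
lcm = 205·115/gcd = 23575/5 = 4715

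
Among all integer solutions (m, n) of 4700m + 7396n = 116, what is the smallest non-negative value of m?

85

Reduce mod 7396: 4700m ≡ 116 (mod 7396). With g = gcd(4700, 7396) = 4 dividing 116, divide through: 1175m ≡ 29 (mod 1849).
Since gcd(1175, 1849) = 1, m ≡ 29·(1175)⁻¹ ≡ 85 (mod 1849). Smallest non-negative: 85.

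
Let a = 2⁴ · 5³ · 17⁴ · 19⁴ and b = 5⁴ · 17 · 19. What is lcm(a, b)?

max exponent per prime: 2⁴ · 5⁴ · 17⁴ · 19⁴ = 108845402410000

108845402410000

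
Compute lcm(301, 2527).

gcd first: 2527 = 8·301 + 119; 301 = 2·119 + 63; 119 = 1·63 + 56; 63 = 1·56 + 7; 56 = 8·7 + 0 → gcd = 7
lcm = 301·2527/gcd = 760627/7 = 108661

108661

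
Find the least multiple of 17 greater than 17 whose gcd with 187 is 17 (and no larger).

34

gcd(m, 187) = 17 forces 17 | m; write m = 17s. Then gcd(17s, 17·11) = 17·gcd(s, 11), so need gcd(s, 11) = 1.
17s > 17 gives s ≥ 2. The least s ≥ 2 coprime to 11 is 2, so m = 17·2 = 34.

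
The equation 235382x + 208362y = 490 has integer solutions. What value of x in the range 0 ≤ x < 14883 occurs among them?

Euclid: 235382 = 1·208362 + 27020; 208362 = 7·27020 + 19222; 27020 = 1·19222 + 7798; 19222 = 2·7798 + 3626; 7798 = 2·3626 + 546; 3626 = 6·546 + 350; 546 = 1·350 + 196; 350 = 1·196 + 154; 196 = 1·154 + 42; 154 = 3·42 + 28; 42 = 1·28 + 14; 28 = 2·14 + 0 → gcd = 14; 490 = 14·35.
Back-substitution yields 235382·(5344) + 208362·(-6037) = 14, so one solution is x = 5344·35 = 187040, y = -6037·35 = -211295.
Solutions in x differ by 208362/14 = 14883; the one in [0, 14883) is 187040 mod 14883 = 8444.

8444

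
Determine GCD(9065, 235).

Euclid: 9065 = 38·235 + 135; 235 = 1·135 + 100; 135 = 1·100 + 35; 100 = 2·35 + 30; 35 = 1·30 + 5; 30 = 6·5 + 0. Last nonzero remainder: 5.

5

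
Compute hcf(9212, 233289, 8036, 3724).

49

9212 = 2² · 7² · 47; 233289 = 3² · 7² · 23²; 8036 = 2² · 7² · 41; 3724 = 2² · 7² · 19
gcd takes min exponent of each prime: 7² = 49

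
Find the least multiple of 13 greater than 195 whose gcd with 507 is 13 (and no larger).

507 = 13·39. Any t with gcd(t, 507) = 13 is a multiple of 13, say 13s, with s coprime to 39.
Need s > 195/13, so s ≥ 16. First s ≥ 16 with gcd(s, 39) = 1 is s = 16. Thus t = 13·16 = 208.

208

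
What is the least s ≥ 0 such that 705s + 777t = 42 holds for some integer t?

21

gcd(705, 777) = 3 (Euclid: 777 = 1·705 + 72; 705 = 9·72 + 57; 72 = 1·57 + 15; 57 = 3·15 + 12; 15 = 1·12 + 3; 12 = 4·3 + 0), and 3 | 42.
Extended Euclid: 705·(-54) + 777·(49) = 3. Scale by 14: s₀ = -756.
General solution s = s₀ + 259k; reducing mod 259 gives s = 21 (and t = -19).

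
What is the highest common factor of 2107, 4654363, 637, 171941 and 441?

gcd(2107, 4654363): 4654363 = 2209·2107 + 0 → 2107
gcd(2107, 637): 2107 = 3·637 + 196; 637 = 3·196 + 49; 196 = 4·49 + 0 → 49
gcd(49, 171941): 171941 = 3509·49 + 0 → 49
gcd(49, 441): 441 = 9·49 + 0 → 49

49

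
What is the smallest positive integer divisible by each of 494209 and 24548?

33606212

494209 = 19² · 37²; 24548 = 2² · 17 · 19²
max exponents: 2² · 17 · 19² · 37² = 33606212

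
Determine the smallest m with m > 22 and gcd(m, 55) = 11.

Multiples of 11 above 22: 11·3, 11·4, … . Need the cofactor coprime to 55/11 = 5.
Checking s = 3, 4, … the first with gcd(s, 5) = 1 is s = 3, giving 33.

33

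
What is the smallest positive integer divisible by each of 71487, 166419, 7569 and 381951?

47178986633204283

71487 = 3² · 13² · 47; 166419 = 3² · 11 · 41²; 7569 = 3² · 29²; 381951 = 3² · 31 · 37²
lcm takes max exponent of each prime: 3² · 11 · 13² · 29² · 31 · 37² · 41² · 47 = 47178986633204283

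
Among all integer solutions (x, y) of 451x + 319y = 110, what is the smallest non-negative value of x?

gcd(451, 319) = 11 (Euclid: 451 = 1·319 + 132; 319 = 2·132 + 55; 132 = 2·55 + 22; 55 = 2·22 + 11; 22 = 2·11 + 0), and 11 | 110.
Extended Euclid: 451·(-12) + 319·(17) = 11. Scale by 10: x₀ = -120.
General solution x = x₀ + 29t; reducing mod 29 gives x = 25 (and y = -35).

25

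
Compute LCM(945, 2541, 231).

945 = 3³ · 5 · 7; 2541 = 3 · 7 · 11²; 231 = 3 · 7 · 11
lcm takes max exponent of each prime: 3³ · 5 · 7 · 11² = 114345

114345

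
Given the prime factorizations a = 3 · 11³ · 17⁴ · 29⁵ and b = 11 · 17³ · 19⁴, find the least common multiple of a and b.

max exponent per prime: 3 · 11³ · 17⁴ · 19⁴ · 29⁵ = 891454925731830107637

891454925731830107637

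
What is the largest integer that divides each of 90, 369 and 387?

9

gcd(90, 369): 369 = 4·90 + 9; 90 = 10·9 + 0 → 9
gcd(9, 387): 387 = 43·9 + 0 → 9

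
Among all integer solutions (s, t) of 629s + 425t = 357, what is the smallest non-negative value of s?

8

Euclid: 629 = 1·425 + 204; 425 = 2·204 + 17; 204 = 12·17 + 0 → gcd = 17; 357 = 17·21.
Back-substitution yields 629·(-2) + 425·(3) = 17, so one solution is s = -2·21 = -42, t = 3·21 = 63.
Solutions in s differ by 425/17 = 25; the one in [0, 25) is -42 mod 25 = 8.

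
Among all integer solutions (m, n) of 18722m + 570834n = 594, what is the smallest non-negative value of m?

Reduce mod 570834: 18722m ≡ 594 (mod 570834). With g = gcd(18722, 570834) = 22 dividing 594, divide through: 851m ≡ 27 (mod 25947).
Since gcd(851, 25947) = 1, m ≡ 27·(851)⁻¹ ≡ 21465 (mod 25947). Smallest non-negative: 21465.

21465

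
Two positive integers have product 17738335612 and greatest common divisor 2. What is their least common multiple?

8869167806

For any two positive integers, gcd × lcm equals their product. Hence lcm = 17738335612 / 2 = 8869167806.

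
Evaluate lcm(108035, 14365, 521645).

lcm(108035, 14365) = 108035·14365/gcd = 1551922775/85 = 18257915
lcm(18257915, 521645) = 18257915·521645/gcd = 9524150070175/85 = 112048824355

112048824355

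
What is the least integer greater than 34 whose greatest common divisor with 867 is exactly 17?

68

gcd(x, 867) = 17 forces 17 | x; write x = 17s. Then gcd(17s, 17·51) = 17·gcd(s, 51), so need gcd(s, 51) = 1.
17s > 34 gives s ≥ 3. The least s ≥ 3 coprime to 51 is 4, so x = 17·4 = 68.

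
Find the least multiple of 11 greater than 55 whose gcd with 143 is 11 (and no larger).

66

Multiples of 11 above 55: 11·6, 11·7, … . Need the cofactor coprime to 143/11 = 13.
Checking s = 6, 7, … the first with gcd(s, 13) = 1 is s = 6, giving 66.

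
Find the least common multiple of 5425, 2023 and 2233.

500136175

5425 = 5² · 7 · 31; 2023 = 7 · 17²; 2233 = 7 · 11 · 29
lcm takes max exponent of each prime: 5² · 7 · 11 · 17² · 29 · 31 = 500136175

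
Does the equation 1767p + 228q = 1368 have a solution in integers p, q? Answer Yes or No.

By Bézout, 1767p + 228q = 1368 has integer solutions iff gcd(1767, 228) | 1368.
Euclid: 1767 = 7·228 + 171; 228 = 1·171 + 57; 171 = 3·57 + 0. gcd = 57; 1368 mod 57 = 0. Yes.

Yes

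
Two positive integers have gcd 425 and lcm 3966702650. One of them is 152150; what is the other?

Using mn = gcd(m,n)·lcm(m,n) = 425·3966702650 = 1685848626250, we get n = 1685848626250/152150 = 11080175.

11080175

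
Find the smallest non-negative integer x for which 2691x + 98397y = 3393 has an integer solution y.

696

gcd(2691, 98397) = 117 (Euclid: 98397 = 36·2691 + 1521; 2691 = 1·1521 + 1170; 1521 = 1·1170 + 351; 1170 = 3·351 + 117; 351 = 3·117 + 0), and 117 | 3393.
Extended Euclid: 2691·(256) + 98397·(-7) = 117. Scale by 29: x₀ = 7424.
General solution x = x₀ + 841t; reducing mod 841 gives x = 696 (and y = -19).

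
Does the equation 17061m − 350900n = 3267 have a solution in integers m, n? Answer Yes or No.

Yes

By Bézout, 17061m − 350900n = 3267 has integer solutions iff gcd(17061, 350900) | 3267.
Euclid: 350900 = 20·17061 + 9680; 17061 = 1·9680 + 7381; 9680 = 1·7381 + 2299; 7381 = 3·2299 + 484; 2299 = 4·484 + 363; 484 = 1·363 + 121; 363 = 3·121 + 0. gcd = 121; 3267 mod 121 = 0. Yes.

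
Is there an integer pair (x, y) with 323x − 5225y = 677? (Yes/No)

No

By Bézout, 323x − 5225y = 677 has integer solutions iff gcd(323, 5225) | 677.
Euclid: 5225 = 16·323 + 57; 323 = 5·57 + 38; 57 = 1·38 + 19; 38 = 2·19 + 0. gcd = 19; 677 mod 19 = 12. No.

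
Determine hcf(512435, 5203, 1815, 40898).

121

512435 = 5 · 7 · 11⁴; 5203 = 11² · 43; 1815 = 3 · 5 · 11²; 40898 = 2 · 11² · 13²
gcd takes min exponent of each prime: 11² = 121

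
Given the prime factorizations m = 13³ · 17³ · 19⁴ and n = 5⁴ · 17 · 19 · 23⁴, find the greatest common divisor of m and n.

min exponent per shared prime: 17 · 19 = 323

323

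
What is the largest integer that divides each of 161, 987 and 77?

7

161 = 7 · 23; 987 = 3 · 7 · 47; 77 = 7 · 11
gcd takes min exponent of each prime: 7 = 7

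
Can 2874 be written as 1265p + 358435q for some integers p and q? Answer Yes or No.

By Bézout, 1265p + 358435q = 2874 has integer solutions iff gcd(1265, 358435) | 2874.
Euclid: 358435 = 283·1265 + 440; 1265 = 2·440 + 385; 440 = 1·385 + 55; 385 = 7·55 + 0. gcd = 55; 2874 mod 55 = 14. No.

No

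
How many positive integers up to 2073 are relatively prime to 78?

638

Prime factors of 78: 2, 3, 13. Count integers ≤ 2073 divisible by none of them.
By inclusion–exclusion: 2073 − ⌊2073/2⌋ − ⌊2073/3⌋ − ⌊2073/13⌋ + ⌊2073/6⌋ + ⌊2073/26⌋ + ⌊2073/39⌋ − ⌊2073/78⌋ = 638.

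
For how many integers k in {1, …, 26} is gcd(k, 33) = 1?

33 = 3·11. Inclusion–exclusion on these primes:
26 − ⌊26/3⌋ − ⌊26/11⌋ + ⌊26/33⌋ = 16

16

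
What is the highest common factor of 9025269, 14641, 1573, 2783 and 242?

9025269 = 3 · 11² · 23² · 47; 14641 = 11⁴; 1573 = 11² · 13; 2783 = 11² · 23; 242 = 2 · 11²
gcd takes min exponent of each prime: 11² = 121

121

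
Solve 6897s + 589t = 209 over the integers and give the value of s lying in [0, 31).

Euclid: 6897 = 11·589 + 418; 589 = 1·418 + 171; 418 = 2·171 + 76; 171 = 2·76 + 19; 76 = 4·19 + 0 → gcd = 19; 209 = 19·11.
Back-substitution yields 6897·(-7) + 589·(82) = 19, so one solution is s = -7·11 = -77, t = 82·11 = 902.
Solutions in s differ by 589/19 = 31; the one in [0, 31) is -77 mod 31 = 16.

16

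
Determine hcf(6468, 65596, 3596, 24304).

gcd(6468, 65596): 65596 = 10·6468 + 916; 6468 = 7·916 + 56; 916 = 16·56 + 20; 56 = 2·20 + 16; 20 = 1·16 + 4; 16 = 4·4 + 0 → 4
gcd(4, 3596): 3596 = 899·4 + 0 → 4
gcd(4, 24304): 24304 = 6076·4 + 0 → 4

4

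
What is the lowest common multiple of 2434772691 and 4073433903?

gcd first: 4073433903 = 1·2434772691 + 1638661212; 2434772691 = 1·1638661212 + 796111479; 1638661212 = 2·796111479 + 46438254; 796111479 = 17·46438254 + 6661161; 46438254 = 6·6661161 + 6471288; 6661161 = 1·6471288 + 189873; 6471288 = 34·189873 + 15606; 189873 = 12·15606 + 2601; 15606 = 6·2601 + 0 → gcd = 2601
lcm = 2434772691·4073433903/gcd = 9917885625617942973/2601 = 3813104815693173

3813104815693173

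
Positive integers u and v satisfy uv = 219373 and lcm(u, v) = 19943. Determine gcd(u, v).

From gcd × lcm = uv: gcd = 219373 / 19943 = 11.

11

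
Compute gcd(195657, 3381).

195657 = 3 · 7² · 11³
3381 = 3 · 7² · 23
Common: 3 · 7² = 147

147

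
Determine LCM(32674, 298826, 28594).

241511472026

32674 = 2 · 17 · 31²; 298826 = 2 · 11 · 17² · 47; 28594 = 2 · 17 · 29²
lcm takes max exponent of each prime: 2 · 11 · 17² · 29² · 31² · 47 = 241511472026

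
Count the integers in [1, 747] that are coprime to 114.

236

114 = 2·3·19. Inclusion–exclusion on these primes:
747 − ⌊747/2⌋ − ⌊747/3⌋ − ⌊747/19⌋ + ⌊747/6⌋ + ⌊747/38⌋ + ⌊747/57⌋ − ⌊747/114⌋ = 236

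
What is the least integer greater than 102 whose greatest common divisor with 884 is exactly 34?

170

Multiples of 34 above 102: 34·4, 34·5, … . Need the cofactor coprime to 884/34 = 26.
Checking s = 4, 5, … the first with gcd(s, 26) = 1 is s = 5, giving 170.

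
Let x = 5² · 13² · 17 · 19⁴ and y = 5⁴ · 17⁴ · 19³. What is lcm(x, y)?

1149679562955625

max exponent per prime: 5⁴ · 13² · 17⁴ · 19⁴ = 1149679562955625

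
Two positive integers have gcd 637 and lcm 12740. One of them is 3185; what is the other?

2548

Using uv = gcd(u,v)·lcm(u,v) = 637·12740 = 8115380, we get v = 8115380/3185 = 2548.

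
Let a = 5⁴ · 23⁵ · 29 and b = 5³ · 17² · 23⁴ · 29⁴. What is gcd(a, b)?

min exponent per shared prime: 5³ · 23⁴ · 29 = 1014423625

1014423625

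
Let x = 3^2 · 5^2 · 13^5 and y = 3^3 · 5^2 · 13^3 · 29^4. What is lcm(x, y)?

max exponent per prime: 3^3 · 5^2 · 13^5 · 29^4 = 177260726924775

177260726924775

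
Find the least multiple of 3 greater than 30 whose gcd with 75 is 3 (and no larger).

33

gcd(k, 75) = 3 forces 3 | k; write k = 3s. Then gcd(3s, 3·25) = 3·gcd(s, 25), so need gcd(s, 25) = 1.
3s > 30 gives s ≥ 11. The least s ≥ 11 coprime to 25 is 11, so k = 3·11 = 33.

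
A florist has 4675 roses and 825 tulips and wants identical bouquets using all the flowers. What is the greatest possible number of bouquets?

Euclid: 4675 = 5·825 + 550; 825 = 1·550 + 275; 550 = 2·275 + 0. Last nonzero remainder: 275.

275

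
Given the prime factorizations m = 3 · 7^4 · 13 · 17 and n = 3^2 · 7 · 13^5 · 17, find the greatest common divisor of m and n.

4641

min exponent per shared prime: 3 · 7 · 13 · 17 = 4641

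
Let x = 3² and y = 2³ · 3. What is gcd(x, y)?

3

min exponent per shared prime: 3 = 3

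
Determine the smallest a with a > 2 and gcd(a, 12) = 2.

12 = 2·6. Any a with gcd(a, 12) = 2 is a multiple of 2, say 2s, with s coprime to 6.
Need s > 2/2, so s ≥ 2. First s ≥ 2 with gcd(s, 6) = 1 is s = 5. Thus a = 2·5 = 10.

10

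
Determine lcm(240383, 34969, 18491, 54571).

8405953127

240383 = 11 · 13 · 41²; 34969 = 11² · 17²; 18491 = 11 · 41²; 54571 = 11³ · 41
lcm takes max exponent of each prime: 11³ · 13 · 17² · 41² = 8405953127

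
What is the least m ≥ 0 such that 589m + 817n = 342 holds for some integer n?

Euclid: 817 = 1·589 + 228; 589 = 2·228 + 133; 228 = 1·133 + 95; 133 = 1·95 + 38; 95 = 2·38 + 19; 38 = 2·19 + 0 → gcd = 19; 342 = 19·18.
Back-substitution yields 589·(-18) + 817·(13) = 19, so one solution is m = -18·18 = -324, n = 13·18 = 234.
Solutions in m differ by 817/19 = 43; the one in [0, 43) is -324 mod 43 = 20.

20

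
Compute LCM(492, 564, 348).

670596

lcm(492, 564) = 492·564/gcd = 277488/12 = 23124
lcm(23124, 348) = 23124·348/gcd = 8047152/12 = 670596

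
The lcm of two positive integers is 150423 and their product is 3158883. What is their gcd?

21

gcd·lcm = product, so gcd = 3158883/150423 = 21.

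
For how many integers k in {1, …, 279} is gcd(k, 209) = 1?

Prime factors of 209: 11, 19. Count integers ≤ 279 divisible by none of them.
By inclusion–exclusion: 279 − ⌊279/11⌋ − ⌊279/19⌋ + ⌊279/209⌋ = 241.

241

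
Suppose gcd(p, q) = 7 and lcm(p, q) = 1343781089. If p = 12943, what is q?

p·q = gcd·lcm = 7·1343781089 = 9406467623, so q = 9406467623/12943 = 726761.

726761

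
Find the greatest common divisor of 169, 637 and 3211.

13

169 = 13²; 637 = 7² · 13; 3211 = 13² · 19
gcd takes min exponent of each prime: 13 = 13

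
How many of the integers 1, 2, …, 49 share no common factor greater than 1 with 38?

24

Prime factors of 38: 2, 19. Count integers ≤ 49 divisible by none of them.
By inclusion–exclusion: 49 − ⌊49/2⌋ − ⌊49/19⌋ + ⌊49/38⌋ = 24.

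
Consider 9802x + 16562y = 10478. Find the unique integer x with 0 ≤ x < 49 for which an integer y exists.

gcd(9802, 16562) = 338 (Euclid: 16562 = 1·9802 + 6760; 9802 = 1·6760 + 3042; 6760 = 2·3042 + 676; 3042 = 4·676 + 338; 676 = 2·338 + 0), and 338 | 10478.
Extended Euclid: 9802·(22) + 16562·(-13) = 338. Scale by 31: x₀ = 682.
General solution x = x₀ + 49t; reducing mod 49 gives x = 45 (and y = -26).

45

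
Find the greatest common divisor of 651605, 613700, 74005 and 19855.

1805

651605 = 5 · 19⁴; 613700 = 2² · 5² · 17 · 19²; 74005 = 5 · 19² · 41; 19855 = 5 · 11 · 19²
gcd takes min exponent of each prime: 5 · 19² = 1805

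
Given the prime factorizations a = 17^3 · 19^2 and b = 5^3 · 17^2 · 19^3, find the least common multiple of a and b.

max exponent per prime: 5^3 · 17^3 · 19^3 = 4212283375

4212283375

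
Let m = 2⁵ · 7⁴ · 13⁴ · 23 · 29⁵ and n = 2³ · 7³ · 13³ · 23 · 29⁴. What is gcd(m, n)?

98069506882984

min exponent per shared prime: 2³ · 7³ · 13³ · 23 · 29⁴ = 98069506882984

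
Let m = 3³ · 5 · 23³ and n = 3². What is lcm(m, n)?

1642545

max exponent per prime: 3³ · 5 · 23³ = 1642545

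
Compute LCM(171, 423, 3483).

3110319

171 = 3² · 19; 423 = 3² · 47; 3483 = 3⁴ · 43
lcm takes max exponent of each prime: 3⁴ · 19 · 43 · 47 = 3110319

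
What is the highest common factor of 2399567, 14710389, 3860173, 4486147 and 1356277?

104329

2399567 = 17² · 19² · 23; 14710389 = 3 · 17² · 19² · 47; 3860173 = 17² · 19² · 37; 4486147 = 17² · 19² · 43; 1356277 = 13 · 17² · 19²
gcd takes min exponent of each prime: 17² · 19² = 104329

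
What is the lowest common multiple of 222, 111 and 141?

222 = 2 · 3 · 37; 111 = 3 · 37; 141 = 3 · 47
lcm takes max exponent of each prime: 2 · 3 · 37 · 47 = 10434

10434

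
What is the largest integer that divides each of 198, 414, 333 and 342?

9

gcd(198, 414): 414 = 2·198 + 18; 198 = 11·18 + 0 → 18
gcd(18, 333): 333 = 18·18 + 9; 18 = 2·9 + 0 → 9
gcd(9, 342): 342 = 38·9 + 0 → 9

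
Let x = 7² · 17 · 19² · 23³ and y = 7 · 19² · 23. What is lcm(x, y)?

max exponent per prime: 7² · 17 · 19² · 23³ = 3658775071

3658775071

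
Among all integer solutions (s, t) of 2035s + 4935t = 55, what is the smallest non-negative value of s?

907

Reduce mod 4935: 2035s ≡ 55 (mod 4935). With g = gcd(2035, 4935) = 5 dividing 55, divide through: 407s ≡ 11 (mod 987).
Since gcd(407, 987) = 1, s ≡ 11·(407)⁻¹ ≡ 907 (mod 987). Smallest non-negative: 907.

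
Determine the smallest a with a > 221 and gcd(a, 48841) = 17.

238

Multiples of 17 above 221: 17·14, 17·15, … . Need the cofactor coprime to 48841/17 = 2873.
Checking s = 14, 15, … the first with gcd(s, 2873) = 1 is s = 14, giving 238.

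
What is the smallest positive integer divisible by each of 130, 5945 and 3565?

110208410

130 = 2 · 5 · 13; 5945 = 5 · 29 · 41; 3565 = 5 · 23 · 31
lcm takes max exponent of each prime: 2 · 5 · 13 · 23 · 29 · 31 · 41 = 110208410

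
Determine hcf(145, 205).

5

Euclid: 205 = 1·145 + 60; 145 = 2·60 + 25; 60 = 2·25 + 10; 25 = 2·10 + 5; 10 = 2·5 + 0. Last nonzero remainder: 5.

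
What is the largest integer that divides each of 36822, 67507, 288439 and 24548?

6137

gcd(36822, 67507): 67507 = 1·36822 + 30685; 36822 = 1·30685 + 6137; 30685 = 5·6137 + 0 → 6137
gcd(6137, 288439): 288439 = 47·6137 + 0 → 6137
gcd(6137, 24548): 24548 = 4·6137 + 0 → 6137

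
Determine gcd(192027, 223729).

192027 = 3 · 11² · 23²
223729 = 11² · 43²
Common: 11² = 121

121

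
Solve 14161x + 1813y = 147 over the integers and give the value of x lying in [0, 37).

26

gcd(14161, 1813) = 49 (Euclid: 14161 = 7·1813 + 1470; 1813 = 1·1470 + 343; 1470 = 4·343 + 98; 343 = 3·98 + 49; 98 = 2·49 + 0), and 49 | 147.
Extended Euclid: 14161·(-16) + 1813·(125) = 49. Scale by 3: x₀ = -48.
General solution x = x₀ + 37t; reducing mod 37 gives x = 26 (and y = -203).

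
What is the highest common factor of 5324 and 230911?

Euclid: 230911 = 43·5324 + 1979; 5324 = 2·1979 + 1366; 1979 = 1·1366 + 613; 1366 = 2·613 + 140; 613 = 4·140 + 53; 140 = 2·53 + 34; 53 = 1·34 + 19; 34 = 1·19 + 15; 19 = 1·15 + 4; 15 = 3·4 + 3; 4 = 1·3 + 1; 3 = 3·1 + 0. Last nonzero remainder: 1.

1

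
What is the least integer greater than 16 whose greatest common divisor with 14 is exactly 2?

18

Multiples of 2 above 16: 2·9, 2·10, … . Need the cofactor coprime to 14/2 = 7.
Checking s = 9, 10, … the first with gcd(s, 7) = 1 is s = 9, giving 18.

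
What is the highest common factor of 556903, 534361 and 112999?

gcd(556903, 534361): 556903 = 1·534361 + 22542; 534361 = 23·22542 + 15895; 22542 = 1·15895 + 6647; 15895 = 2·6647 + 2601; 6647 = 2·2601 + 1445; 2601 = 1·1445 + 1156; 1445 = 1·1156 + 289; 1156 = 4·289 + 0 → 289
gcd(289, 112999): 112999 = 391·289 + 0 → 289

289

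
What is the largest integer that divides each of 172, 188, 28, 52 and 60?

gcd(172, 188): 188 = 1·172 + 16; 172 = 10·16 + 12; 16 = 1·12 + 4; 12 = 3·4 + 0 → 4
gcd(4, 28): 28 = 7·4 + 0 → 4
gcd(4, 52): 52 = 13·4 + 0 → 4
gcd(4, 60): 60 = 15·4 + 0 → 4

4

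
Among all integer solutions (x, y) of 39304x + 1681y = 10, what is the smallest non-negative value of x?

gcd(39304, 1681) = 1 (Euclid: 39304 = 23·1681 + 641; 1681 = 2·641 + 399; 641 = 1·399 + 242; 399 = 1·242 + 157; 242 = 1·157 + 85; 157 = 1·85 + 72; 85 = 1·72 + 13; 72 = 5·13 + 7; 13 = 1·7 + 6; 7 = 1·6 + 1; 6 = 6·1 + 0), and 1 | 10.
Extended Euclid: 39304·(-257) + 1681·(6009) = 1. Scale by 10: x₀ = -2570.
General solution x = x₀ + 1681t; reducing mod 1681 gives x = 792 (and y = -18518).

792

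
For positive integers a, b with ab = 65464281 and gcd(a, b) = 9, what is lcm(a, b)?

7273809

For any two positive integers, gcd × lcm equals their product. Hence lcm = 65464281 / 9 = 7273809.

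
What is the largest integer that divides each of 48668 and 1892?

4

Euclid: 48668 = 25·1892 + 1368; 1892 = 1·1368 + 524; 1368 = 2·524 + 320; 524 = 1·320 + 204; 320 = 1·204 + 116; 204 = 1·116 + 88; 116 = 1·88 + 28; 88 = 3·28 + 4; 28 = 7·4 + 0. Last nonzero remainder: 4.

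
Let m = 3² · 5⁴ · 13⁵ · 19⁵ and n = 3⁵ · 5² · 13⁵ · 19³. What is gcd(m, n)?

573007204575

min exponent per shared prime: 3² · 5² · 13⁵ · 19³ = 573007204575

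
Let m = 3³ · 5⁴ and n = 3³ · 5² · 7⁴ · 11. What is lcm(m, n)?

max exponent per prime: 3³ · 5⁴ · 7⁴ · 11 = 445685625

445685625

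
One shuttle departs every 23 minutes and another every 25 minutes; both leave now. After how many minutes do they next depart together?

575

gcd first: 25 = 1·23 + 2; 23 = 11·2 + 1; 2 = 2·1 + 0 → gcd = 1
lcm = 23·25/gcd = 575/1 = 575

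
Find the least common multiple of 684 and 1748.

gcd first: 1748 = 2·684 + 380; 684 = 1·380 + 304; 380 = 1·304 + 76; 304 = 4·76 + 0 → gcd = 76
lcm = 684·1748/gcd = 1195632/76 = 15732

15732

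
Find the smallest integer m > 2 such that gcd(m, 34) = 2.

34 = 2·17. Any m with gcd(m, 34) = 2 is a multiple of 2, say 2s, with s coprime to 17.
Need s > 2/2, so s ≥ 2. First s ≥ 2 with gcd(s, 17) = 1 is s = 2. Thus m = 2·2 = 4.

4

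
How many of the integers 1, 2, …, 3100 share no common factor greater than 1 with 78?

954

Prime factors of 78: 2, 3, 13. Count integers ≤ 3100 divisible by none of them.
By inclusion–exclusion: 3100 − ⌊3100/2⌋ − ⌊3100/3⌋ − ⌊3100/13⌋ + ⌊3100/6⌋ + ⌊3100/26⌋ + ⌊3100/39⌋ − ⌊3100/78⌋ = 954.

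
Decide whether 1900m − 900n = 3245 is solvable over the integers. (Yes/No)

No

gcd(1900, 900): 1900 = 2·900 + 100; 900 = 9·100 + 0 → 100
100 does not divide 3245, so a solution does not exist.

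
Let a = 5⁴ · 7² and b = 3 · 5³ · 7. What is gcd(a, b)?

min exponent per shared prime: 5³ · 7 = 875

875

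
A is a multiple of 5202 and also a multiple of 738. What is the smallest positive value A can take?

gcd first: 5202 = 7·738 + 36; 738 = 20·36 + 18; 36 = 2·18 + 0 → gcd = 18
lcm = 5202·738/gcd = 3839076/18 = 213282

213282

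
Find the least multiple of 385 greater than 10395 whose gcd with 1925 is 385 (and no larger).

10780

Multiples of 385 above 10395: 385·28, 385·29, … . Need the cofactor coprime to 1925/385 = 5.
Checking s = 28, 29, … the first with gcd(s, 5) = 1 is s = 28, giving 10780.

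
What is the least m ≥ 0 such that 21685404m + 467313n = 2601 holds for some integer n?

Reduce mod 467313: 21685404m ≡ 2601 (mod 467313). With g = gcd(21685404, 467313) = 867 dividing 2601, divide through: 25012m ≡ 3 (mod 539).
Since gcd(25012, 539) = 1, m ≡ 3·(25012)⁻¹ ≡ 136 (mod 539). Smallest non-negative: 136.

136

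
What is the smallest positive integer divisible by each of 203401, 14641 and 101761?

20698289161

203401 = 11² · 41²; 14641 = 11⁴; 101761 = 11² · 29²
lcm takes max exponent of each prime: 11⁴ · 29² · 41² = 20698289161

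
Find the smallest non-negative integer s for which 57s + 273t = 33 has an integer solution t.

82

Reduce mod 273: 57s ≡ 33 (mod 273). With g = gcd(57, 273) = 3 dividing 33, divide through: 19s ≡ 11 (mod 91).
Since gcd(19, 91) = 1, s ≡ 11·(19)⁻¹ ≡ 82 (mod 91). Smallest non-negative: 82.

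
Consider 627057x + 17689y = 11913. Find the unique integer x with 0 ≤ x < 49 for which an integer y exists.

gcd(627057, 17689) = 361 (Euclid: 627057 = 35·17689 + 7942; 17689 = 2·7942 + 1805; 7942 = 4·1805 + 722; 1805 = 2·722 + 361; 722 = 2·361 + 0), and 361 | 11913.
Extended Euclid: 627057·(-20) + 17689·(709) = 361. Scale by 33: x₀ = -660.
General solution x = x₀ + 49t; reducing mod 49 gives x = 26 (and y = -921).

26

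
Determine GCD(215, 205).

Euclid: 215 = 1·205 + 10; 205 = 20·10 + 5; 10 = 2·5 + 0. Last nonzero remainder: 5.

5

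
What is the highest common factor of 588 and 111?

3

Euclid: 588 = 5·111 + 33; 111 = 3·33 + 12; 33 = 2·12 + 9; 12 = 1·9 + 3; 9 = 3·3 + 0. Last nonzero remainder: 3.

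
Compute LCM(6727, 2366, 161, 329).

6727 = 7 · 31²; 2366 = 2 · 7 · 13²; 161 = 7 · 23; 329 = 7 · 47
lcm takes max exponent of each prime: 2 · 7 · 13² · 23 · 31² · 47 = 2457897806

2457897806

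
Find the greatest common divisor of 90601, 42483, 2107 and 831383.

gcd(90601, 42483): 90601 = 2·42483 + 5635; 42483 = 7·5635 + 3038; 5635 = 1·3038 + 2597; 3038 = 1·2597 + 441; 2597 = 5·441 + 392; 441 = 1·392 + 49; 392 = 8·49 + 0 → 49
gcd(49, 2107): 2107 = 43·49 + 0 → 49
gcd(49, 831383): 831383 = 16967·49 + 0 → 49

49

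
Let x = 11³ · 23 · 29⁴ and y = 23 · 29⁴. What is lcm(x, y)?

21651993253

max exponent per prime: 11³ · 23 · 29⁴ = 21651993253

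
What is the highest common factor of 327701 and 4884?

11

Euclid: 327701 = 67·4884 + 473; 4884 = 10·473 + 154; 473 = 3·154 + 11; 154 = 14·11 + 0. Last nonzero remainder: 11.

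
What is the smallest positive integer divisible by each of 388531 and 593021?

gcd first: 593021 = 1·388531 + 204490; 388531 = 1·204490 + 184041; 204490 = 1·184041 + 20449; 184041 = 9·20449 + 0 → gcd = 20449
lcm = 388531·593021/gcd = 230407042151/20449 = 11267399

11267399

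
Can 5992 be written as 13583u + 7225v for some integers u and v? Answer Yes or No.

No

gcd(13583, 7225): 13583 = 1·7225 + 6358; 7225 = 1·6358 + 867; 6358 = 7·867 + 289; 867 = 3·289 + 0 → 289
289 does not divide 5992, so a solution does not exist.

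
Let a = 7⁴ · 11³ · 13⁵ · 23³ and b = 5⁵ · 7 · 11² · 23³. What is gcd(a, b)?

min exponent per shared prime: 7 · 11² · 23³ = 10305449

10305449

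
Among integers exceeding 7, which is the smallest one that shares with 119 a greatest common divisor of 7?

gcd(k, 119) = 7 forces 7 | k; write k = 7s. Then gcd(7s, 7·17) = 7·gcd(s, 17), so need gcd(s, 17) = 1.
7s > 7 gives s ≥ 2. The least s ≥ 2 coprime to 17 is 2, so k = 7·2 = 14.

14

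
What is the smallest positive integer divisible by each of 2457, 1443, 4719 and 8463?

340999659

lcm(2457, 1443) = 2457·1443/gcd = 3545451/39 = 90909
lcm(90909, 4719) = 90909·4719/gcd = 428999571/39 = 10999989
lcm(10999989, 8463) = 10999989·8463/gcd = 93092906907/273 = 340999659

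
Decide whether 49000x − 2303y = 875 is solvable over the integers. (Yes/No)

No

gcd(49000, 2303): 49000 = 21·2303 + 637; 2303 = 3·637 + 392; 637 = 1·392 + 245; 392 = 1·245 + 147; 245 = 1·147 + 98; 147 = 1·98 + 49; 98 = 2·49 + 0 → 49
49 does not divide 875, so a solution does not exist.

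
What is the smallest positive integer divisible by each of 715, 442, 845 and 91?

2212210

lcm(715, 442) = 715·442/gcd = 316030/13 = 24310
lcm(24310, 845) = 24310·845/gcd = 20541950/65 = 316030
lcm(316030, 91) = 316030·91/gcd = 28758730/13 = 2212210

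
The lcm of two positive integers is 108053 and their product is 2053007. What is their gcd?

19

gcd·lcm = product, so gcd = 2053007/108053 = 19.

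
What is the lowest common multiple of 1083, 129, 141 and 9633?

369897567

1083 = 3 · 19²; 129 = 3 · 43; 141 = 3 · 47; 9633 = 3 · 13² · 19
lcm takes max exponent of each prime: 3 · 13² · 19² · 43 · 47 = 369897567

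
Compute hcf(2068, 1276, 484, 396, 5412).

44

gcd(2068, 1276): 2068 = 1·1276 + 792; 1276 = 1·792 + 484; 792 = 1·484 + 308; 484 = 1·308 + 176; 308 = 1·176 + 132; 176 = 1·132 + 44; 132 = 3·44 + 0 → 44
gcd(44, 484): 484 = 11·44 + 0 → 44
gcd(44, 396): 396 = 9·44 + 0 → 44
gcd(44, 5412): 5412 = 123·44 + 0 → 44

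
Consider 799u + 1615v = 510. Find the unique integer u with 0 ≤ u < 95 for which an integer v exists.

Reduce mod 1615: 799u ≡ 510 (mod 1615). With g = gcd(799, 1615) = 17 dividing 510, divide through: 47u ≡ 30 (mod 95).
Since gcd(47, 95) = 1, u ≡ 30·(47)⁻¹ ≡ 35 (mod 95). Smallest non-negative: 35.

35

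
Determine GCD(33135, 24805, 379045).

gcd(33135, 24805): 33135 = 1·24805 + 8330; 24805 = 2·8330 + 8145; 8330 = 1·8145 + 185; 8145 = 44·185 + 5; 185 = 37·5 + 0 → 5
gcd(5, 379045): 379045 = 75809·5 + 0 → 5

5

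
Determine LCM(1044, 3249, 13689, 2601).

1044 = 2² · 3² · 29; 3249 = 3² · 19²; 13689 = 3⁴ · 13²; 2601 = 3² · 17²
lcm takes max exponent of each prime: 2² · 3⁴ · 13² · 17² · 19² · 29 = 165666522996

165666522996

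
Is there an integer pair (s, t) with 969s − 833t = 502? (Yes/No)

No

By Bézout, 969s − 833t = 502 has integer solutions iff gcd(969, 833) | 502.
Euclid: 969 = 1·833 + 136; 833 = 6·136 + 17; 136 = 8·17 + 0. gcd = 17; 502 mod 17 = 9. No.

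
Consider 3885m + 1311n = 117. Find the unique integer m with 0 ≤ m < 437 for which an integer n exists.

298

Reduce mod 1311: 3885m ≡ 117 (mod 1311). With g = gcd(3885, 1311) = 3 dividing 117, divide through: 1295m ≡ 39 (mod 437).
Since gcd(1295, 437) = 1, m ≡ 39·(1295)⁻¹ ≡ 298 (mod 437). Smallest non-negative: 298.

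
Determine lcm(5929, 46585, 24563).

5929 = 7² · 11²; 46585 = 5 · 7 · 11³; 24563 = 7 · 11² · 29
lcm takes max exponent of each prime: 5 · 7² · 11³ · 29 = 9456755

9456755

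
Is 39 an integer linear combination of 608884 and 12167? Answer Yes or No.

By Bézout, 608884p − 12167q = 39 has integer solutions iff gcd(608884, 12167) | 39.
Euclid: 608884 = 50·12167 + 534; 12167 = 22·534 + 419; 534 = 1·419 + 115; 419 = 3·115 + 74; 115 = 1·74 + 41; 74 = 1·41 + 33; 41 = 1·33 + 8; 33 = 4·8 + 1; 8 = 8·1 + 0. gcd = 1; 39 mod 1 = 0. Yes.

Yes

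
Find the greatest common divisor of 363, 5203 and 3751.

363 = 3 · 11²; 5203 = 11² · 43; 3751 = 11² · 31
gcd takes min exponent of each prime: 11² = 121

121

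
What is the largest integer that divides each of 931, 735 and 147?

gcd(931, 735): 931 = 1·735 + 196; 735 = 3·196 + 147; 196 = 1·147 + 49; 147 = 3·49 + 0 → 49
gcd(49, 147): 147 = 3·49 + 0 → 49

49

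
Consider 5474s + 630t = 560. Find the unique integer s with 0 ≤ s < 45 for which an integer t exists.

Euclid: 5474 = 8·630 + 434; 630 = 1·434 + 196; 434 = 2·196 + 42; 196 = 4·42 + 28; 42 = 1·28 + 14; 28 = 2·14 + 0 → gcd = 14; 560 = 14·40.
Back-substitution yields 5474·(16) + 630·(-139) = 14, so one solution is s = 16·40 = 640, t = -139·40 = -5560.
Solutions in s differ by 630/14 = 45; the one in [0, 45) is 640 mod 45 = 10.

10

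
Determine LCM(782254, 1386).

782254 = 2 · 11 · 31² · 37; 1386 = 2 · 3² · 7 · 11
max exponents: 2 · 3² · 7 · 11 · 31² · 37 = 49282002

49282002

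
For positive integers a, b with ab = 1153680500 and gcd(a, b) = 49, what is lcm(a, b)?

gcd·lcm = product, so lcm = 1153680500/49 = 23544500.

23544500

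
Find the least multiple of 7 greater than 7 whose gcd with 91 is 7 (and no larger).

gcd(t, 91) = 7 forces 7 | t; write t = 7s. Then gcd(7s, 7·13) = 7·gcd(s, 13), so need gcd(s, 13) = 1.
7s > 7 gives s ≥ 2. The least s ≥ 2 coprime to 13 is 2, so t = 7·2 = 14.

14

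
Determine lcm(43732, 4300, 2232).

lcm(43732, 4300) = 43732·4300/gcd = 188047600/4 = 47011900
lcm(47011900, 2232) = 47011900·2232/gcd = 104930560800/4 = 26232640200

26232640200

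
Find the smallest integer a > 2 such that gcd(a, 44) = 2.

6

gcd(a, 44) = 2 forces 2 | a; write a = 2s. Then gcd(2s, 2·22) = 2·gcd(s, 22), so need gcd(s, 22) = 1.
2s > 2 gives s ≥ 2. The least s ≥ 2 coprime to 22 is 3, so a = 2·3 = 6.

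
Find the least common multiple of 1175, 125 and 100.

23500

1175 = 5² · 47; 125 = 5³; 100 = 2² · 5²
lcm takes max exponent of each prime: 2² · 5³ · 47 = 23500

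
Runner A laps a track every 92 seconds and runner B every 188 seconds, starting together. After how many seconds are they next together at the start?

4324

gcd first: 188 = 2·92 + 4; 92 = 23·4 + 0 → gcd = 4
lcm = 92·188/gcd = 17296/4 = 4324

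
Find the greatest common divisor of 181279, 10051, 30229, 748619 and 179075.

19

gcd(181279, 10051): 181279 = 18·10051 + 361; 10051 = 27·361 + 304; 361 = 1·304 + 57; 304 = 5·57 + 19; 57 = 3·19 + 0 → 19
gcd(19, 30229): 30229 = 1591·19 + 0 → 19
gcd(19, 748619): 748619 = 39401·19 + 0 → 19
gcd(19, 179075): 179075 = 9425·19 + 0 → 19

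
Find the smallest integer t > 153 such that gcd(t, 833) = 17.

170

Multiples of 17 above 153: 17·10, 17·11, … . Need the cofactor coprime to 833/17 = 49.
Checking s = 10, 11, … the first with gcd(s, 49) = 1 is s = 10, giving 170.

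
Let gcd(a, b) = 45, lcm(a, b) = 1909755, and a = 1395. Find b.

a·b = gcd·lcm = 45·1909755 = 85938975, so b = 85938975/1395 = 61605.

61605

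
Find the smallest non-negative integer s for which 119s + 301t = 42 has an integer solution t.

Euclid: 301 = 2·119 + 63; 119 = 1·63 + 56; 63 = 1·56 + 7; 56 = 8·7 + 0 → gcd = 7; 42 = 7·6.
Back-substitution yields 119·(-5) + 301·(2) = 7, so one solution is s = -5·6 = -30, t = 2·6 = 12.
Solutions in s differ by 301/7 = 43; the one in [0, 43) is -30 mod 43 = 13.

13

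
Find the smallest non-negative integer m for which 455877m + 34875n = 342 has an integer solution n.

gcd(455877, 34875) = 9 (Euclid: 455877 = 13·34875 + 2502; 34875 = 13·2502 + 2349; 2502 = 1·2349 + 153; 2349 = 15·153 + 54; 153 = 2·54 + 45; 54 = 1·45 + 9; 45 = 5·9 + 0), and 9 | 342.
Extended Euclid: 455877·(-683) + 34875·(8928) = 9. Scale by 38: m₀ = -25954.
General solution m = m₀ + 3875t; reducing mod 3875 gives m = 1171 (and n = -15307).

1171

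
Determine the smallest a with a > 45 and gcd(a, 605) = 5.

50

605 = 5·121. Any a with gcd(a, 605) = 5 is a multiple of 5, say 5s, with s coprime to 121.
Need s > 45/5, so s ≥ 10. First s ≥ 10 with gcd(s, 121) = 1 is s = 10. Thus a = 5·10 = 50.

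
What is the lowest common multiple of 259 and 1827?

67599

gcd first: 1827 = 7·259 + 14; 259 = 18·14 + 7; 14 = 2·7 + 0 → gcd = 7
lcm = 259·1827/gcd = 473193/7 = 67599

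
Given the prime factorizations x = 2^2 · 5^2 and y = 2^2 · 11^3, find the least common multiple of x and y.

133100

max exponent per prime: 2^2 · 5^2 · 11^3 = 133100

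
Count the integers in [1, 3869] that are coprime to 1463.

1463 = 7·11·19. Inclusion–exclusion on these primes:
3869 − ⌊3869/7⌋ − ⌊3869/11⌋ − ⌊3869/19⌋ + ⌊3869/77⌋ + ⌊3869/133⌋ + ⌊3869/209⌋ − ⌊3869/1463⌋ = 2858

2858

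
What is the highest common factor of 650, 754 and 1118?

gcd(650, 754): 754 = 1·650 + 104; 650 = 6·104 + 26; 104 = 4·26 + 0 → 26
gcd(26, 1118): 1118 = 43·26 + 0 → 26

26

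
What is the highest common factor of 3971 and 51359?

3971 = 11 · 19²
51359 = 7 · 11 · 23 · 29
Common: 11 = 11

11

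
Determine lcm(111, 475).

gcd first: 475 = 4·111 + 31; 111 = 3·31 + 18; 31 = 1·18 + 13; 18 = 1·13 + 5; 13 = 2·5 + 3; 5 = 1·3 + 2; 3 = 1·2 + 1; 2 = 2·1 + 0 → gcd = 1
lcm = 111·475/gcd = 52725/1 = 52725

52725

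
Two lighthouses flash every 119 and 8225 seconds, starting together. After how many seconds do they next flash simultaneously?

139825

119 = 7 · 17; 8225 = 5² · 7 · 47
max exponents: 5² · 7 · 17 · 47 = 139825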